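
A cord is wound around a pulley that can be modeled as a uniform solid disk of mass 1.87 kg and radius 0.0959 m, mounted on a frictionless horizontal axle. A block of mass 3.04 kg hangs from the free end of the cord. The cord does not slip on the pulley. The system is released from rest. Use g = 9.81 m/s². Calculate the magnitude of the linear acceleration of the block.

a ≈ 7.50 m/s²

I = ½MR² = (1/2)(1.87)(0.0959)² = 0.008599 kg·m².
Block: mg − T = ma. Pulley: TR = Iα. No-slip: a = αR, so T = (I/R²)a = 0.9350·a.
Then mg = (m + 0.9350)a, so a = (3.04)(9.81)/(3.04 + 0.9350) = 7.502 m/s².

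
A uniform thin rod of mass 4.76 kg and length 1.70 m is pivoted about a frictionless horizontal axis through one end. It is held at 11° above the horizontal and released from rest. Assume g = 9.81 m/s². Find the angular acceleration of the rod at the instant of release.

About the pivot, I = (1/3)ML² = (1/3)(4.76)(1.70)² = 4.585 kg·m².
The weight acts at the center, a distance L/2 = 0.8500 m from the pivot; τ = Mg(L/2) cos 11° = 38.96 N·m.
α = τ/I = 38.96/4.585 = 8.497 rad/s².
(Equivalently α = (3g/(2L)) cos 11° = 8.497 rad/s².)

α ≈ 8.50 rad/s²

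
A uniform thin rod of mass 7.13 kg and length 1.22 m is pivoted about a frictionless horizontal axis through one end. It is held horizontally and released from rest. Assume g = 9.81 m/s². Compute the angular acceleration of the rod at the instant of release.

α ≈ 12.1 rad/s²

About the pivot, I = (1/3)ML² = (1/3)(7.13)(1.22)² = 3.537 kg·m².
The weight acts at the center, a distance L/2 = 0.6100 m from the pivot; τ = Mg(L/2) = 42.67 N·m.
α = τ/I = 42.67/3.537 = 12.06 rad/s².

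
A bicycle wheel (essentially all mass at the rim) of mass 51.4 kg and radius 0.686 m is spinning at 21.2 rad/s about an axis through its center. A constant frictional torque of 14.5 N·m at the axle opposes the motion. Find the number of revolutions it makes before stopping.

I = MR² = (51.4)(0.686)² = 24.19 kg·m².
The net torque has magnitude 14.5 N·m, opposing ω.
|α| = τ/I = 14.50/24.19 = 0.5995 rad/s² (deceleration).
ω² = ω₀² − 2|α|θ with ω = 0 ⇒ θ = ω₀²/(2|α|) = 374.9 rad = 59.66 rev.

≈ 59.7 revolutions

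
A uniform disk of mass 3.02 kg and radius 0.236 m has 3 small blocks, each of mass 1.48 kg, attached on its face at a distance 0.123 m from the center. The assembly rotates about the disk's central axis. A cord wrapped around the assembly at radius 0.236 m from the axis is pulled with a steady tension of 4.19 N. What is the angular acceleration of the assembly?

I_disk = ½MR² = ½(3.02)(0.236)² = 0.08410 kg·m².
I_blocks = 3·m·r² = 3(1.48)(0.123)² = 0.06717 kg·m².
Total I = 0.1513 kg·m².
τ = F r = (4.19)(0.236) = 0.9888 N·m.
α = τ/I = 0.9888/0.1513 = 6.537 rad/s².

α ≈ 6.54 rad/s²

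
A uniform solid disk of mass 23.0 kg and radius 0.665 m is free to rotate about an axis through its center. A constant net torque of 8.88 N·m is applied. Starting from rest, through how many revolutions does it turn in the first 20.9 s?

I = ½MR² = (1/2)(23.0)(0.665)² = 5.086 kg·m².
α = τ/I = 8.88/5.086 = 1.746 rad/s².
θ = ½αt² = ½(1.746)(20.9)² = 381.4 rad.
Revolutions = θ/(2π) = 60.70.

≈ 60.7 revolutions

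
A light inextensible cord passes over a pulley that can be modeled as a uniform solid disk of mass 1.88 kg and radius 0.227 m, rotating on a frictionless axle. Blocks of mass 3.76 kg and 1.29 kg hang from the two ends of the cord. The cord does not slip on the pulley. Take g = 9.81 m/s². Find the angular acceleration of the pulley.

α ≈ 17.8 rad/s²

I = ½MR² = (1/2)(1.88)(0.227)² = 0.04844 kg·m².
Heavier block: m₁g − T₁ = m₁a. Lighter block: T₂ − m₂g = m₂a.
Pulley: (T₁ − T₂)R = Iα = I(a/R), so T₁ − T₂ = (I/R²)a = (1/2)M_p a = 0.9400·a.
Adding the three: (m₁ − m₂)g = (m₁ + m₂ + 0.9400)a, so a = (3.76 − 1.29)(9.81)/(3.76 + 1.29 + 0.9400) = 4.045 m/s².
α = a/R = 4.045/0.227 = 17.82 rad/s².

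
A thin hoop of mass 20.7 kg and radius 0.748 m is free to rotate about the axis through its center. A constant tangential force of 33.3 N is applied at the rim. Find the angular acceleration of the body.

I = MR² = (20.7)(0.748)² = 11.58 kg·m².
τ = F R = (33.3)(0.748) = 24.91 N·m.
Newton's second law for rotation, τ = Iα, gives α = τ/I = 24.91/11.58 = 2.151 rad/s².

α ≈ 2.15 rad/s²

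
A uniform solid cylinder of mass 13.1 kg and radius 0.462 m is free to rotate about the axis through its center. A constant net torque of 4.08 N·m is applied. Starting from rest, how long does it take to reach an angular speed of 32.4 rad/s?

t ≈ 11.1 s

I = ½MR² = (1/2)(13.1)(0.462)² = 1.398 kg·m².
α = τ/I = 4.08/1.398 = 2.918 rad/s².
ω = αt ⇒ t = ω/α = 32.4/2.918 = 11.10 s.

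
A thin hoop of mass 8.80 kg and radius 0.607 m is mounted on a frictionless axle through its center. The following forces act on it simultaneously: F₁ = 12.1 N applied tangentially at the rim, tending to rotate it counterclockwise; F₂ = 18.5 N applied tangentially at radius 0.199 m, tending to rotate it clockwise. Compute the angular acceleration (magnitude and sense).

I = MR² = (8.80)(0.607)² = 3.242 kg·m².
Taking counterclockwise as positive: τ₁ = +(12.1)(0.607) = +7.345 N·m; τ₂ = −(18.5)(0.199) = −3.682 N·m.
Net torque τ = 3.663 N·m.
α = τ/I = 3.663/3.242 = 1.130 rad/s².

α ≈ 1.13 rad/s², counterclockwise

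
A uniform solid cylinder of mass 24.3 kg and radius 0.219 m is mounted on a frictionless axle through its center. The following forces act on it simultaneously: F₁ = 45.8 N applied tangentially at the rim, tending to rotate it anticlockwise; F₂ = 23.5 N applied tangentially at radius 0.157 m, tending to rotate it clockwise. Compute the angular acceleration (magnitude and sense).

α ≈ 10.9 rad/s², anticlockwise

I = ½MR² = (1/2)(24.3)(0.219)² = 0.5827 kg·m².
Taking anticlockwise as positive: τ₁ = +(45.8)(0.219) = +10.03 N·m; τ₂ = −(23.5)(0.157) = −3.690 N·m.
Net torque τ = 6.341 N·m.
α = τ/I = 6.341/0.5827 = 10.88 rad/s².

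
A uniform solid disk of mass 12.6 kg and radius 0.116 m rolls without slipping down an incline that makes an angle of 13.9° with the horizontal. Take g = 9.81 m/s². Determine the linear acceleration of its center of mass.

a ≈ 1.57 m/s²

Translation along the incline: Mg sinθ − f = Ma.
Rotation about the center: fR = Iα with I = ½MR². No-slip gives a = αR, so f = (I/R²)a = (1/2)M a.
Substituting: Mg sinθ = (1 + 0.5000)Ma, so a = g sinθ/(1 + 0.5000) = (9.81) sin 13.9° / 1.500 = 1.571 m/s².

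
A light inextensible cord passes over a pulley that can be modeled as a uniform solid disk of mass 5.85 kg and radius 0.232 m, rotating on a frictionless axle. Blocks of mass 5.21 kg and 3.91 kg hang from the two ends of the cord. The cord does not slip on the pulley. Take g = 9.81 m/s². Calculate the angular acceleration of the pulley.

I = ½MR² = (1/2)(5.85)(0.232)² = 0.1574 kg·m².
Heavier block: m₁g − T₁ = m₁a. Lighter block: T₂ − m₂g = m₂a.
Pulley: (T₁ − T₂)R = Iα = I(a/R), so T₁ − T₂ = (I/R²)a = (1/2)M_p a = 2.925·a.
Adding the three: (m₁ − m₂)g = (m₁ + m₂ + 2.925)a, so a = (5.21 − 3.91)(9.81)/(5.21 + 3.91 + 2.925) = 1.059 m/s².
α = a/R = 1.059/0.232 = 4.564 rad/s².

α ≈ 4.56 rad/s²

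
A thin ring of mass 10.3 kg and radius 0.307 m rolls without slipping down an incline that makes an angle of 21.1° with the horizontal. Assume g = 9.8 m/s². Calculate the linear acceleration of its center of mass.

a ≈ 1.76 m/s²

Translation along the incline: Mg sinθ − f = Ma.
Rotation about the center: fR = Iα with I = MR². No-slip gives a = αR, so f = (I/R²)a = M a.
Substituting: Mg sinθ = (1 + 1.000)Ma, so a = g sinθ/(1 + 1.000) = (9.8) sin 21.1° / 2.000 = 1.764 m/s².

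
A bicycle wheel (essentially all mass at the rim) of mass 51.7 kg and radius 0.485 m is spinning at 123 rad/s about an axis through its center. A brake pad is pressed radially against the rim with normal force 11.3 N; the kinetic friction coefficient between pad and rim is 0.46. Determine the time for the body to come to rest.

I = MR² = (51.7)(0.485)² = 12.16 kg·m².
Friction force f = μN = (0.46)(11.3) = 5.198 N at the rim; torque magnitude τ = fR = 2.521 N·m, opposing ω.
|α| = τ/I = 2.521/12.16 = 0.2073 rad/s² (deceleration).
0 = ω₀ − |α|t ⇒ t = ω₀/|α| = 123/0.2073 = 593.3 s.

t ≈ 593 s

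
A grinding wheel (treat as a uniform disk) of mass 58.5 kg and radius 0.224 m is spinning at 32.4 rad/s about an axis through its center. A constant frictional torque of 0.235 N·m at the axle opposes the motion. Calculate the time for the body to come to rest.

I = ½MR² = (1/2)(58.5)(0.224)² = 1.468 kg·m².
The net torque has magnitude 0.235 N·m, opposing ω.
|α| = τ/I = 0.2350/1.468 = 0.1601 rad/s² (deceleration).
0 = ω₀ − |α|t ⇒ t = ω₀/|α| = 32.4/0.1601 = 202.3 s.

t ≈ 202 s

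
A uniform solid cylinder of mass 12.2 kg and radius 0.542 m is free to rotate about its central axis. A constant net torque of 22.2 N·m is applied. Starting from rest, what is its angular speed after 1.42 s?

ω ≈ 17.6 rad/s

I = ½MR² = (1/2)(12.2)(0.542)² = 1.792 kg·m².
α = τ/I = 22.2/1.792 = 12.39 rad/s².
ω = ω₀ + αt = 0 + (12.39)(1.42) = 17.59 rad/s.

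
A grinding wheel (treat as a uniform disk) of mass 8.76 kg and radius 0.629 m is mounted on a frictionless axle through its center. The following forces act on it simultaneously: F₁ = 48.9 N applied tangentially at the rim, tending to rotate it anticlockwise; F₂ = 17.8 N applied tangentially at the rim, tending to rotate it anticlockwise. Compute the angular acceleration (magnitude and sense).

α ≈ 24.2 rad/s², anticlockwise

I = ½MR² = (1/2)(8.76)(0.629)² = 1.733 kg·m².
Taking anticlockwise as positive: τ₁ = +(48.9)(0.629) = +30.76 N·m; τ₂ = +(17.8)(0.629) = +11.20 N·m.
Net torque τ = 41.95 N·m.
α = τ/I = 41.95/1.733 = 24.21 rad/s².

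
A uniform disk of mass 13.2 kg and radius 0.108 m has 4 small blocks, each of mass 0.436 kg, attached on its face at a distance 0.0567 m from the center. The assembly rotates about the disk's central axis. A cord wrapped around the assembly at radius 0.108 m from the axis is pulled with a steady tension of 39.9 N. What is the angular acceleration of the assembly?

I_disk = ½MR² = ½(13.2)(0.108)² = 0.07698 kg·m².
I_blocks = 4·m·r² = 4(0.436)(0.0567)² = 0.005607 kg·m².
Total I = 0.08259 kg·m².
τ = F r = (39.9)(0.108) = 4.309 N·m.
α = τ/I = 4.309/0.08259 = 52.18 rad/s².

α ≈ 52.2 rad/s²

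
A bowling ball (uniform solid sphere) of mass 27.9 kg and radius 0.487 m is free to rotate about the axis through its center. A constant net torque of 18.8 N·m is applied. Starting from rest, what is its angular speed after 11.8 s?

I = (2/5)MR² = (2/5)(27.9)(0.487)² = 2.647 kg·m².
α = τ/I = 18.8/2.647 = 7.103 rad/s².
ω = ω₀ + αt = 0 + (7.103)(11.8) = 83.81 rad/s.

ω ≈ 83.8 rad/s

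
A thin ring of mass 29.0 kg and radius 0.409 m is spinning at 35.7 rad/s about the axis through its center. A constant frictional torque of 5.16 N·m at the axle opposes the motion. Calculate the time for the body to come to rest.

I = MR² = (29.0)(0.409)² = 4.851 kg·m².
The net torque has magnitude 5.16 N·m, opposing ω.
|α| = τ/I = 5.160/4.851 = 1.064 rad/s² (deceleration).
0 = ω₀ − |α|t ⇒ t = ω₀/|α| = 35.7/1.064 = 33.56 s.

t ≈ 33.6 s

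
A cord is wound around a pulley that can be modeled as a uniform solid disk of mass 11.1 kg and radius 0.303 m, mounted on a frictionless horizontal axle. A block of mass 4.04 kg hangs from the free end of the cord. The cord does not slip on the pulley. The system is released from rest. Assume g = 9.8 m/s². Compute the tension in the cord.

T ≈ 22.9 N

I = ½MR² = (1/2)(11.1)(0.303)² = 0.5095 kg·m².
Block: mg − T = ma. Pulley: TR = Iα. No-slip: a = αR, so T = (I/R²)a = 5.550·a.
Then mg = (m + 5.550)a, so a = (4.04)(9.8)/(4.04 + 5.550) = 4.128 m/s².
T = 5.550·a = 22.91 N.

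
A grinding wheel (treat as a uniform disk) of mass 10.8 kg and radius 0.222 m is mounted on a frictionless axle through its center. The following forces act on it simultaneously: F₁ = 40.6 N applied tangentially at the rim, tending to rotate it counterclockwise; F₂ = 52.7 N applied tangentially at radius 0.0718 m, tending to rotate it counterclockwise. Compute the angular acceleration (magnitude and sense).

I = ½MR² = (1/2)(10.8)(0.222)² = 0.2661 kg·m².
Taking counterclockwise as positive: τ₁ = +(40.6)(0.222) = +9.013 N·m; τ₂ = +(52.7)(0.0718) = +3.784 N·m.
Net torque τ = 12.80 N·m.
α = τ/I = 12.80/0.2661 = 48.09 rad/s².

α ≈ 48.1 rad/s², counterclockwise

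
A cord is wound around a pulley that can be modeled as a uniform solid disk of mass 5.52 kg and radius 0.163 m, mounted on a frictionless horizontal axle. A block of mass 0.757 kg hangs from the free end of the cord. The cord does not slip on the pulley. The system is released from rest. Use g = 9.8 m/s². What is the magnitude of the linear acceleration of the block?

a ≈ 2.11 m/s²

I = ½MR² = (1/2)(5.52)(0.163)² = 0.07333 kg·m².
Block: mg − T = ma. Pulley: TR = Iα. No-slip: a = αR, so T = (I/R²)a = 2.760·a.
Then mg = (m + 2.760)a, so a = (0.757)(9.8)/(0.757 + 2.760) = 2.109 m/s².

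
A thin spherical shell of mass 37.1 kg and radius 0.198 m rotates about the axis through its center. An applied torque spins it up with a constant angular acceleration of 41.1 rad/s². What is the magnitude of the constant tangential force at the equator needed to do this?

F ≈ 201 N

I = (2/3)MR² = (2/3)(37.1)(0.198)² = 0.9696 kg·m².
The required torque is τ = Iα = (0.9696)(41.10) = 39.85 N·m.
A tangential force at the equator gives τ = FR, so F = τ/R = 39.85/0.198 = 201.3 N.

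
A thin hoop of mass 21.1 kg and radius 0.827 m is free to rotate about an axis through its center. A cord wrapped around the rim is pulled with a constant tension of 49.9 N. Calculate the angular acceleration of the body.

I = MR² = (21.1)(0.827)² = 14.43 kg·m².
τ = F R = (49.9)(0.827) = 41.27 N·m.
From τ = Iα: α = 41.27/14.43 = 2.860 rad/s².

α ≈ 2.86 rad/s²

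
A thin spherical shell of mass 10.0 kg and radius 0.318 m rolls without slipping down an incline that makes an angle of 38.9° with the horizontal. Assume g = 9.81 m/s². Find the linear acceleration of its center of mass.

a ≈ 3.70 m/s²

Translation along the incline: Mg sinθ − f = Ma.
Rotation about the center: fR = Iα with I = (2/3)MR². No-slip gives a = αR, so f = (I/R²)a = (2/3)M a.
Substituting: Mg sinθ = (1 + 0.6667)Ma, so a = g sinθ/(1 + 0.6667) = (9.81) sin 38.9° / 1.667 = 3.696 m/s².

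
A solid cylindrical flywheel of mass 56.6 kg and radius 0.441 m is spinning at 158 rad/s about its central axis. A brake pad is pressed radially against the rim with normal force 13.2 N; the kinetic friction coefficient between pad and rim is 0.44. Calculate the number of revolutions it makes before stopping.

≈ 4270 revolutions

I = ½MR² = (1/2)(56.6)(0.441)² = 5.504 kg·m².
Friction force f = μN = (0.44)(13.2) = 5.808 N at the rim; torque magnitude τ = fR = 2.561 N·m, opposing ω.
|α| = τ/I = 2.561/5.504 = 0.4654 rad/s² (deceleration).
ω² = ω₀² − 2|α|θ with ω = 0 ⇒ θ = ω₀²/(2|α|) = 26820 rad = 4269 rev.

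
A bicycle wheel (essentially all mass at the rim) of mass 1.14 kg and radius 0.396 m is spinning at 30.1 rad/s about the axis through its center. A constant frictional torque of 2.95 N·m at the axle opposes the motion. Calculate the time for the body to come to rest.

t ≈ 1.82 s

I = MR² = (1.14)(0.396)² = 0.1788 kg·m².
The net torque has magnitude 2.95 N·m, opposing ω.
|α| = τ/I = 2.950/0.1788 = 16.50 rad/s² (deceleration).
0 = ω₀ − |α|t ⇒ t = ω₀/|α| = 30.1/16.50 = 1.824 s.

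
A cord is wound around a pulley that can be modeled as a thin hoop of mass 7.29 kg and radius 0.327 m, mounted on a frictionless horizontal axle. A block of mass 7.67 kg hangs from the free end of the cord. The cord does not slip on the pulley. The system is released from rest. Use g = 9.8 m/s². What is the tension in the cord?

I = MR² = (7.29)(0.327)² = 0.7795 kg·m².
Block: mg − T = ma. Pulley: TR = Iα. No-slip: a = αR, so T = (I/R²)a = 7.290·a.
Then mg = (m + 7.290)a, so a = (7.67)(9.8)/(7.67 + 7.290) = 5.024 m/s².
T = 7.290·a = 36.63 N.

T ≈ 36.6 N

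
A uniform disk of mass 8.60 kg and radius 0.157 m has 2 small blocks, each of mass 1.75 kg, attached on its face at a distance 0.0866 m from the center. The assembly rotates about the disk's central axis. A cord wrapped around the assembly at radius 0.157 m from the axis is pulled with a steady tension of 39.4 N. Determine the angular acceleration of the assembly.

α ≈ 46.8 rad/s²

I_disk = ½MR² = ½(8.60)(0.157)² = 0.1060 kg·m².
I_blocks = 2·m·r² = 2(1.75)(0.0866)² = 0.02625 kg·m².
Total I = 0.1322 kg·m².
τ = F r = (39.4)(0.157) = 6.186 N·m.
α = τ/I = 6.186/0.1322 = 46.78 rad/s².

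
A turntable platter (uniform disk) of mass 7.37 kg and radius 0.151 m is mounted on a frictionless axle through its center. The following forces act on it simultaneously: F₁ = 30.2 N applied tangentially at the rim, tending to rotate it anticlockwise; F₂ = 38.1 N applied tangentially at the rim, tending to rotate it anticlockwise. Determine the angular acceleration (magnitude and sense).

α ≈ 123 rad/s², anticlockwise

I = ½MR² = (1/2)(7.37)(0.151)² = 0.08402 kg·m².
Taking anticlockwise as positive: τ₁ = +(30.2)(0.151) = +4.560 N·m; τ₂ = +(38.1)(0.151) = +5.753 N·m.
Net torque τ = 10.31 N·m.
α = τ/I = 10.31/0.08402 = 122.7 rad/s².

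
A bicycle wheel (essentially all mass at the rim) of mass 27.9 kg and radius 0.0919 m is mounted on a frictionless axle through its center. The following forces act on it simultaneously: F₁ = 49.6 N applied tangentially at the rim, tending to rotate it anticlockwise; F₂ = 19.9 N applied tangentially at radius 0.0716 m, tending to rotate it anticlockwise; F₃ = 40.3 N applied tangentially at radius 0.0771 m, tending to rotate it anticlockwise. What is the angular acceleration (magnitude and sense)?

α ≈ 38.6 rad/s², anticlockwise

I = MR² = (27.9)(0.0919)² = 0.2356 kg·m².
Taking anticlockwise as positive: τ₁ = +(49.6)(0.0919) = +4.558 N·m; τ₂ = +(19.9)(0.0716) = +1.425 N·m; τ₃ = +(40.3)(0.0771) = +3.107 N·m.
Net torque τ = 9.090 N·m.
α = τ/I = 9.090/0.2356 = 38.58 rad/s².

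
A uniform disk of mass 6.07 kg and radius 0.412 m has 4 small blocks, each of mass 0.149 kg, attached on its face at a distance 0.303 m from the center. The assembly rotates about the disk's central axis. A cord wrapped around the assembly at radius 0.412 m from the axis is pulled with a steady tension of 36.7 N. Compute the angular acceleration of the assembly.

I_disk = ½MR² = ½(6.07)(0.412)² = 0.5152 kg·m².
I_blocks = 4·m·r² = 4(0.149)(0.303)² = 0.05472 kg·m².
Total I = 0.5699 kg·m².
τ = F r = (36.7)(0.412) = 15.12 N·m.
α = τ/I = 15.12/0.5699 = 26.53 rad/s².

α ≈ 26.5 rad/s²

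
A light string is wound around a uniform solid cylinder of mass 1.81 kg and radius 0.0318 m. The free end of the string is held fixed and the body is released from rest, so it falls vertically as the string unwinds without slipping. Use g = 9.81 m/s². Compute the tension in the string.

Translation: Mg − T = Ma. Rotation about the center: TR = Iα with I = ½MR².
With a = αR: T = (I/R²)a = (1/2)M a, so Mg = (1 + 0.5000)Ma.
a = g/(1 + 0.5000) = 9.81/1.500 = 6.540 m/s².
T = 0.5000·M·a = (0.5000)(1.81)(6.540) = 5.919 N.

T ≈ 5.92 N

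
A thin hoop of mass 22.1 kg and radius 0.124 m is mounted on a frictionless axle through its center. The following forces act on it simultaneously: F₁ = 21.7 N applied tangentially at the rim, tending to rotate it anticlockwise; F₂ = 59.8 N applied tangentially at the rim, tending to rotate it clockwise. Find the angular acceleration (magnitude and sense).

I = MR² = (22.1)(0.124)² = 0.3398 kg·m².
Taking anticlockwise as positive: τ₁ = +(21.7)(0.124) = +2.691 N·m; τ₂ = −(59.8)(0.124) = −7.415 N·m.
Net torque τ = -4.724 N·m.
α = τ/I = -4.724/0.3398 = -13.90 rad/s².

α ≈ 13.9 rad/s², clockwise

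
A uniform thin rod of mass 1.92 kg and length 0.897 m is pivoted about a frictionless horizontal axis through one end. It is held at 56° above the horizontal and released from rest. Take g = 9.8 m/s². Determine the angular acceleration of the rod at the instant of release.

α ≈ 9.16 rad/s²

About the pivot, I = (1/3)ML² = (1/3)(1.92)(0.897)² = 0.5149 kg·m².
The weight acts at the center, a distance L/2 = 0.4485 m from the pivot; τ = Mg(L/2) cos 56° = 4.719 N·m.
α = τ/I = 4.719/0.5149 = 9.164 rad/s².
(Equivalently α = (3g/(2L)) cos 56° = 9.164 rad/s².)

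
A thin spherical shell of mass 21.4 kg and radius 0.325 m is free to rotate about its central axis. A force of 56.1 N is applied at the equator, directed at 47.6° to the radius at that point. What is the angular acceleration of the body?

α ≈ 8.93 rad/s²

I = (2/3)MR² = (2/3)(21.4)(0.325)² = 1.507 kg·m².
Only the tangential component produces torque: τ = F R sinθ = (56.1)(0.325) sin 47.6° = 13.46 N·m.
Newton's second law for rotation, τ = Iα, gives α = τ/I = 13.46/1.507 = 8.935 rad/s².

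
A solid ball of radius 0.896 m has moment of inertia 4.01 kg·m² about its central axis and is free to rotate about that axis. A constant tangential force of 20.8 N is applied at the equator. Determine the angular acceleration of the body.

τ = F R = (20.8)(0.896) = 18.64 N·m.
From τ = Iα: α = 18.64/4.010 = 4.648 rad/s².

α ≈ 4.65 rad/s²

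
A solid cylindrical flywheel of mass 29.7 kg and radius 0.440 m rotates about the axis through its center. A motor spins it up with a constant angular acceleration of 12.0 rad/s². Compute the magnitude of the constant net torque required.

I = ½MR² = (1/2)(29.7)(0.440)² = 2.875 kg·m².
τ = Iα = (2.875)(12.00) = 34.50 N·m.

τ ≈ 34.5 N·m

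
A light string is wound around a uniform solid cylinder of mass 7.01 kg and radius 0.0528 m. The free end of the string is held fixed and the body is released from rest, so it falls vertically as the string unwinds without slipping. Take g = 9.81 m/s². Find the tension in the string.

T ≈ 22.9 N

Translation: Mg − T = Ma. Rotation about the center: TR = Iα with I = ½MR².
With a = αR: T = (I/R²)a = (1/2)M a, so Mg = (1 + 0.5000)Ma.
a = g/(1 + 0.5000) = 9.81/1.500 = 6.540 m/s².
T = 0.5000·M·a = (0.5000)(7.01)(6.540) = 22.92 N.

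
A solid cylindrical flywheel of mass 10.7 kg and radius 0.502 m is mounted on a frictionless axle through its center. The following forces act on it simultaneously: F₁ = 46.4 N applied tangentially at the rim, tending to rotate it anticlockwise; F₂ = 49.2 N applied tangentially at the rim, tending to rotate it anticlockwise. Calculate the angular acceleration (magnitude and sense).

α ≈ 35.6 rad/s², anticlockwise

I = ½MR² = (1/2)(10.7)(0.502)² = 1.348 kg·m².
Taking anticlockwise as positive: τ₁ = +(46.4)(0.502) = +23.29 N·m; τ₂ = +(49.2)(0.502) = +24.70 N·m.
Net torque τ = 47.99 N·m.
α = τ/I = 47.99/1.348 = 35.60 rad/s².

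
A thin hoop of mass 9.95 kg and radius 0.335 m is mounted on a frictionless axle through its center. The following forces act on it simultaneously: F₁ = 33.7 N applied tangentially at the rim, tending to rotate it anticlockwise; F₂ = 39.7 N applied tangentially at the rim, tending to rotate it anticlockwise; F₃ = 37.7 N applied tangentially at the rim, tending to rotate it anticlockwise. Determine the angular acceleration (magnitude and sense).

α ≈ 33.3 rad/s², anticlockwise

I = MR² = (9.95)(0.335)² = 1.117 kg·m².
Taking anticlockwise as positive: τ₁ = +(33.7)(0.335) = +11.29 N·m; τ₂ = +(39.7)(0.335) = +13.30 N·m; τ₃ = +(37.7)(0.335) = +12.63 N·m.
Net torque τ = 37.22 N·m.
α = τ/I = 37.22/1.117 = 33.33 rad/s².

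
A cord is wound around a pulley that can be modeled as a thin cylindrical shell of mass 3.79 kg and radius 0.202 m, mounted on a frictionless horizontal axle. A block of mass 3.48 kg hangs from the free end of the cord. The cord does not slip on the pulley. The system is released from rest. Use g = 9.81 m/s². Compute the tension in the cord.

I = MR² = (3.79)(0.202)² = 0.1546 kg·m².
Block: mg − T = ma. Pulley: TR = Iα. No-slip: a = αR, so T = (I/R²)a = 3.790·a.
Then mg = (m + 3.790)a, so a = (3.48)(9.81)/(3.48 + 3.790) = 4.696 m/s².
T = 3.790·a = 17.80 N.

T ≈ 17.8 N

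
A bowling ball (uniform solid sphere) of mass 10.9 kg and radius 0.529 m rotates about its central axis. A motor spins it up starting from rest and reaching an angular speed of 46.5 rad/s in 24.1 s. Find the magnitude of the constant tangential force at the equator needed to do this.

I = (2/5)MR² = (2/5)(10.9)(0.529)² = 1.220 kg·m².
α = Δω/Δt = (46.5 − 0)/24.1 = 1.929 rad/s².
The required torque is τ = Iα = (1.220)(1.929) = 2.354 N·m.
A tangential force at the equator gives τ = FR, so F = τ/R = 2.354/0.529 = 4.450 N.

F ≈ 4.45 N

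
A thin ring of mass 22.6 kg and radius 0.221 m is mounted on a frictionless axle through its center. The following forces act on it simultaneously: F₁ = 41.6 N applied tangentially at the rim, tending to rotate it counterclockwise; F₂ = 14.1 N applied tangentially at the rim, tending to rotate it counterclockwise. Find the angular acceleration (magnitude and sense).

I = MR² = (22.6)(0.221)² = 1.104 kg·m².
Taking counterclockwise as positive: τ₁ = +(41.6)(0.221) = +9.194 N·m; τ₂ = +(14.1)(0.221) = +3.116 N·m.
Net torque τ = 12.31 N·m.
α = τ/I = 12.31/1.104 = 11.15 rad/s².

α ≈ 11.2 rad/s², counterclockwise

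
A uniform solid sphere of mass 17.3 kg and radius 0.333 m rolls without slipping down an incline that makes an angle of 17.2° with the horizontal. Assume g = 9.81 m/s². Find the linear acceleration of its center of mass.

a ≈ 2.07 m/s²

Translation along the incline: Mg sinθ − f = Ma.
Rotation about the center: fR = Iα with I = (2/5)MR². No-slip gives a = αR, so f = (I/R²)a = (2/5)M a.
Substituting: Mg sinθ = (1 + 0.4000)Ma, so a = g sinθ/(1 + 0.4000) = (9.81) sin 17.2° / 1.400 = 2.072 m/s².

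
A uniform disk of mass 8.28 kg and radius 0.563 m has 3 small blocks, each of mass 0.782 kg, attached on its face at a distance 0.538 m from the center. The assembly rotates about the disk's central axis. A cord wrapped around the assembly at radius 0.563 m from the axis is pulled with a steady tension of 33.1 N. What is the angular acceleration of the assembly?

I_disk = ½MR² = ½(8.28)(0.563)² = 1.312 kg·m².
I_blocks = 3·m·r² = 3(0.782)(0.538)² = 0.6790 kg·m².
Total I = 1.991 kg·m².
τ = F r = (33.1)(0.563) = 18.64 N·m.
α = τ/I = 18.64/1.991 = 9.358 rad/s².

α ≈ 9.36 rad/s²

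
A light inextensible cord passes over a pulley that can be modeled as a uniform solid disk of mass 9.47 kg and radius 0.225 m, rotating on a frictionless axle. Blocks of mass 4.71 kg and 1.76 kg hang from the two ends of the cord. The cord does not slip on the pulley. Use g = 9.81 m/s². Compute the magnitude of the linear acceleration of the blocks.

a ≈ 2.58 m/s²

I = ½MR² = (1/2)(9.47)(0.225)² = 0.2397 kg·m².
Heavier block: m₁g − T₁ = m₁a. Lighter block: T₂ − m₂g = m₂a.
Pulley: (T₁ − T₂)R = Iα = I(a/R), so T₁ − T₂ = (I/R²)a = (1/2)M_p a = 4.735·a.
Adding the three: (m₁ − m₂)g = (m₁ + m₂ + 4.735)a, so a = (4.71 − 1.76)(9.81)/(4.71 + 1.76 + 4.735) = 2.583 m/s².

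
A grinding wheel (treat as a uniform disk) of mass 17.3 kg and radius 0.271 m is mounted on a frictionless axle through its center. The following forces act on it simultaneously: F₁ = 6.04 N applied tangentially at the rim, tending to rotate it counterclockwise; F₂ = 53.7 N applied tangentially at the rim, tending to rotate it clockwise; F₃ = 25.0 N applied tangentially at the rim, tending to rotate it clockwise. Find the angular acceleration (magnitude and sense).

I = ½MR² = (1/2)(17.3)(0.271)² = 0.6353 kg·m².
Taking counterclockwise as positive: τ₁ = +(6.04)(0.271) = +1.637 N·m; τ₂ = −(53.7)(0.271) = −14.55 N·m; τ₃ = −(25.0)(0.271) = −6.775 N·m.
Net torque τ = -19.69 N·m.
α = τ/I = -19.69/0.6353 = -31.00 rad/s².

α ≈ 31.0 rad/s², clockwise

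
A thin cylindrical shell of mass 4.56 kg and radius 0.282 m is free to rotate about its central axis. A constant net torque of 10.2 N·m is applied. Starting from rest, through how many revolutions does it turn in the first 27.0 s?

I = MR² = (4.56)(0.282)² = 0.3626 kg·m².
α = τ/I = 10.2/0.3626 = 28.13 rad/s².
θ = ½αt² = ½(28.13)(27.0)² = 10250 rad.
Revolutions = θ/(2π) = 1632.

≈ 1630 revolutions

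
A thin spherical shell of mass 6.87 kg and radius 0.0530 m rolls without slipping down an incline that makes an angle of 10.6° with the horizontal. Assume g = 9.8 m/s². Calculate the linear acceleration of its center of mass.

Translation along the incline: Mg sinθ − f = Ma.
Rotation about the center: fR = Iα with I = (2/3)MR². No-slip gives a = αR, so f = (I/R²)a = (2/3)M a.
Substituting: Mg sinθ = (1 + 0.6667)Ma, so a = g sinθ/(1 + 0.6667) = (9.8) sin 10.6° / 1.667 = 1.082 m/s².

a ≈ 1.08 m/s²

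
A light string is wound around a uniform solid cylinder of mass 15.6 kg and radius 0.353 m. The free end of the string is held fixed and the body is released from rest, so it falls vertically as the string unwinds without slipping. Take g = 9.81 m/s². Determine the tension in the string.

T ≈ 51.0 N

Translation: Mg − T = Ma. Rotation about the center: TR = Iα with I = ½MR².
With a = αR: T = (I/R²)a = (1/2)M a, so Mg = (1 + 0.5000)Ma.
a = g/(1 + 0.5000) = 9.81/1.500 = 6.540 m/s².
T = 0.5000·M·a = (0.5000)(15.6)(6.540) = 51.01 N.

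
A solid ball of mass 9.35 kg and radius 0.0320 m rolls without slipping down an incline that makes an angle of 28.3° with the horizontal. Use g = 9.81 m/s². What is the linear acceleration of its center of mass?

Translation along the incline: Mg sinθ − f = Ma.
Rotation about the center: fR = Iα with I = (2/5)MR². No-slip gives a = αR, so f = (I/R²)a = (2/5)M a.
Substituting: Mg sinθ = (1 + 0.4000)Ma, so a = g sinθ/(1 + 0.4000) = (9.81) sin 28.3° / 1.400 = 3.322 m/s².

a ≈ 3.32 m/s²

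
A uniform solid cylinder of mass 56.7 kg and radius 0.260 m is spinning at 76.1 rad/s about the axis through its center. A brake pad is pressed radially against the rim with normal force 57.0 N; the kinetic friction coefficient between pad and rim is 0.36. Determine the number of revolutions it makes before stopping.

≈ 166 revolutions

I = ½MR² = (1/2)(56.7)(0.260)² = 1.916 kg·m².
Friction force f = μN = (0.36)(57.0) = 20.52 N at the rim; torque magnitude τ = fR = 5.335 N·m, opposing ω.
|α| = τ/I = 5.335/1.916 = 2.784 rad/s² (deceleration).
ω² = ω₀² − 2|α|θ with ω = 0 ⇒ θ = ω₀²/(2|α|) = 1040 rad = 165.5 rev.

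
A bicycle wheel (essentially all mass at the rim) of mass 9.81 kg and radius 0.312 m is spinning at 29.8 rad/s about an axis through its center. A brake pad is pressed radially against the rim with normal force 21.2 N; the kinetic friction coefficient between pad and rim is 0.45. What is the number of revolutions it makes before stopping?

≈ 22.7 revolutions

I = MR² = (9.81)(0.312)² = 0.9549 kg·m².
Friction force f = μN = (0.45)(21.2) = 9.540 N at the rim; torque magnitude τ = fR = 2.976 N·m, opposing ω.
|α| = τ/I = 2.976/0.9549 = 3.117 rad/s² (deceleration).
ω² = ω₀² − 2|α|θ with ω = 0 ⇒ θ = ω₀²/(2|α|) = 142.5 rad = 22.67 rev.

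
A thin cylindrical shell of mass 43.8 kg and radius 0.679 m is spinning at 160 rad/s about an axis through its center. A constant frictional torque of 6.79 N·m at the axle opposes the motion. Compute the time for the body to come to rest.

I = MR² = (43.8)(0.679)² = 20.19 kg·m².
The net torque has magnitude 6.79 N·m, opposing ω.
|α| = τ/I = 6.790/20.19 = 0.3362 rad/s² (deceleration).
0 = ω₀ − |α|t ⇒ t = ω₀/|α| = 160/0.3362 = 475.8 s.

t ≈ 476 s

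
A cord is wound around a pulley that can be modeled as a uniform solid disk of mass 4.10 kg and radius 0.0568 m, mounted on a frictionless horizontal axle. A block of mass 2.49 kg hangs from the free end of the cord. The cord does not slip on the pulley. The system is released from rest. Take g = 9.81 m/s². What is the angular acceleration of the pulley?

α ≈ 94.7 rad/s²

I = ½MR² = (1/2)(4.10)(0.0568)² = 0.006614 kg·m².
Block: mg − T = ma. Pulley: TR = Iα. No-slip: a = αR, so T = (I/R²)a = 2.050·a.
Then mg = (m + 2.050)a, so a = (2.49)(9.81)/(2.49 + 2.050) = 5.380 m/s².
α = a/R = 5.380/0.0568 = 94.72 rad/s².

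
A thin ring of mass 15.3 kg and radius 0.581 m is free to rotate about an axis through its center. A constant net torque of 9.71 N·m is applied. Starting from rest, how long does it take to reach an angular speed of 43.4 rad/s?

I = MR² = (15.3)(0.581)² = 5.165 kg·m².
α = τ/I = 9.71/5.165 = 1.880 rad/s².
ω = αt ⇒ t = ω/α = 43.4/1.880 = 23.08 s.

t ≈ 23.1 s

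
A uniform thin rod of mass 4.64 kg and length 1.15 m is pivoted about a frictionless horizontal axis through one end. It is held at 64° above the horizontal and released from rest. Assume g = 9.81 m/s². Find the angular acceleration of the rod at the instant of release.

α ≈ 5.61 rad/s²

About the pivot, I = (1/3)ML² = (1/3)(4.64)(1.15)² = 2.045 kg·m².
The weight acts at the center, a distance L/2 = 0.5750 m from the pivot; τ = Mg(L/2) cos 64° = 11.47 N·m.
α = τ/I = 11.47/2.045 = 5.609 rad/s².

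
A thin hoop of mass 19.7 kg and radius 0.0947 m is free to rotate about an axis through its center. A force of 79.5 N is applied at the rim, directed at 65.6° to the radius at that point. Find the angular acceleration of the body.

α ≈ 38.8 rad/s²

I = MR² = (19.7)(0.0947)² = 0.1767 kg·m².
Only the tangential component produces torque: τ = F R sinθ = (79.5)(0.0947) sin 65.6° = 6.856 N·m.
From τ = Iα: α = 6.856/0.1767 = 38.81 rad/s².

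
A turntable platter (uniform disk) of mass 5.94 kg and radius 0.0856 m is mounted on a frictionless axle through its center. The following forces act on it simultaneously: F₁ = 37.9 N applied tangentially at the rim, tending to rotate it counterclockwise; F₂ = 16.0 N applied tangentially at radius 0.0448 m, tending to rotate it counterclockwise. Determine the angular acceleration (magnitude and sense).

α ≈ 182 rad/s², counterclockwise

I = ½MR² = (1/2)(5.94)(0.0856)² = 0.02176 kg·m².
Taking counterclockwise as positive: τ₁ = +(37.9)(0.0856) = +3.244 N·m; τ₂ = +(16.0)(0.0448) = +0.7168 N·m.
Net torque τ = 3.961 N·m.
α = τ/I = 3.961/0.02176 = 182.0 rad/s².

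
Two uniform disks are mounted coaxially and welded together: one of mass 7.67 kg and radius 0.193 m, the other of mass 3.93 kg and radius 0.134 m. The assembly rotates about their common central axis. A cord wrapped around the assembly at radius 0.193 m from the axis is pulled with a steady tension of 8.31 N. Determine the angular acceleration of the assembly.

α ≈ 9.00 rad/s²

I = ½M₁R₁² + ½M₂R₂² = ½(7.67)(0.193)² + ½(3.93)(0.134)² = 0.1781 kg·m².
τ = F r = (8.31)(0.193) = 1.604 N·m.
α = τ/I = 1.604/0.1781 = 9.004 rad/s².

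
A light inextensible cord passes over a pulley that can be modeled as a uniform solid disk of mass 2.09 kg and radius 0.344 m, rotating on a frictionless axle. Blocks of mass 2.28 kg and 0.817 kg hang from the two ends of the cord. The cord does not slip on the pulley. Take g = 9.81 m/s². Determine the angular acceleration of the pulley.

I = ½MR² = (1/2)(2.09)(0.344)² = 0.1237 kg·m².
Heavier block: m₁g − T₁ = m₁a. Lighter block: T₂ − m₂g = m₂a.
Pulley: (T₁ − T₂)R = Iα = I(a/R), so T₁ − T₂ = (I/R²)a = (1/2)M_p a = 1.045·a.
Adding the three: (m₁ − m₂)g = (m₁ + m₂ + 1.045)a, so a = (2.28 − 0.817)(9.81)/(2.28 + 0.817 + 1.045) = 3.465 m/s².
α = a/R = 3.465/0.344 = 10.07 rad/s².

α ≈ 10.1 rad/s²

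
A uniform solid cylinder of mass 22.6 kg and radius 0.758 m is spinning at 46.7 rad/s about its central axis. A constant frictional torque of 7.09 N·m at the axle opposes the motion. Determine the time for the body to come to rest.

I = ½MR² = (1/2)(22.6)(0.758)² = 6.493 kg·m².
The net torque has magnitude 7.09 N·m, opposing ω.
|α| = τ/I = 7.090/6.493 = 1.092 rad/s² (deceleration).
0 = ω₀ − |α|t ⇒ t = ω₀/|α| = 46.7/1.092 = 42.76 s.

t ≈ 42.8 s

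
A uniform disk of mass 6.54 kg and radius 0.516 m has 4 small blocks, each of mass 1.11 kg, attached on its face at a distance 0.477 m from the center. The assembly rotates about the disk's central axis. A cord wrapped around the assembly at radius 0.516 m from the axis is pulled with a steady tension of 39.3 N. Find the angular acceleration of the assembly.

I_disk = ½MR² = ½(6.54)(0.516)² = 0.8707 kg·m².
I_blocks = 4·m·r² = 4(1.11)(0.477)² = 1.010 kg·m².
Total I = 1.881 kg·m².
τ = F r = (39.3)(0.516) = 20.28 N·m.
α = τ/I = 20.28/1.881 = 10.78 rad/s².

α ≈ 10.8 rad/s²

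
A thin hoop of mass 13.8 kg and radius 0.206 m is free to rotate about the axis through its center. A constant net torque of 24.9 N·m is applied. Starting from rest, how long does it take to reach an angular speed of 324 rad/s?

I = MR² = (13.8)(0.206)² = 0.5856 kg·m².
α = τ/I = 24.9/0.5856 = 42.52 rad/s².
ω = αt ⇒ t = ω/α = 324/42.52 = 7.620 s.

t ≈ 7.62 s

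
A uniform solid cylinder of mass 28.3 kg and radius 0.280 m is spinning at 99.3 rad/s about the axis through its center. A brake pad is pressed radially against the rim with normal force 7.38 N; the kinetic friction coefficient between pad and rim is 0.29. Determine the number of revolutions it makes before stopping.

≈ 1450 revolutions

I = ½MR² = (1/2)(28.3)(0.280)² = 1.109 kg·m².
Friction force f = μN = (0.29)(7.38) = 2.140 N at the rim; torque magnitude τ = fR = 0.5993 N·m, opposing ω.
|α| = τ/I = 0.5993/1.109 = 0.5402 rad/s² (deceleration).
ω² = ω₀² − 2|α|θ with ω = 0 ⇒ θ = ω₀²/(2|α|) = 9127 rad = 1453 rev.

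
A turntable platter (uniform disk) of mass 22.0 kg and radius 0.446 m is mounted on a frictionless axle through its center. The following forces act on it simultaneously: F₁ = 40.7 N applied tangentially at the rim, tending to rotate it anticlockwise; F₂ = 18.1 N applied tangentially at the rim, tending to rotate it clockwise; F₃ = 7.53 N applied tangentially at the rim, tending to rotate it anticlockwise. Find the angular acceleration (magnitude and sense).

I = ½MR² = (1/2)(22.0)(0.446)² = 2.188 kg·m².
Taking anticlockwise as positive: τ₁ = +(40.7)(0.446) = +18.15 N·m; τ₂ = −(18.1)(0.446) = −8.073 N·m; τ₃ = +(7.53)(0.446) = +3.358 N·m.
Net torque τ = 13.44 N·m.
α = τ/I = 13.44/2.188 = 6.141 rad/s².

α ≈ 6.14 rad/s², anticlockwise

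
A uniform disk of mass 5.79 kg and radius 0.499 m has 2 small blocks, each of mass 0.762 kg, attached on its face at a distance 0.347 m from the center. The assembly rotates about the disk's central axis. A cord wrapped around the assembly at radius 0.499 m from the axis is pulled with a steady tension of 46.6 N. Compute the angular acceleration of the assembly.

α ≈ 25.7 rad/s²

I_disk = ½MR² = ½(5.79)(0.499)² = 0.7209 kg·m².
I_blocks = 2·m·r² = 2(0.762)(0.347)² = 0.1835 kg·m².
Total I = 0.9044 kg·m².
τ = F r = (46.6)(0.499) = 23.25 N·m.
α = τ/I = 23.25/0.9044 = 25.71 rad/s².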